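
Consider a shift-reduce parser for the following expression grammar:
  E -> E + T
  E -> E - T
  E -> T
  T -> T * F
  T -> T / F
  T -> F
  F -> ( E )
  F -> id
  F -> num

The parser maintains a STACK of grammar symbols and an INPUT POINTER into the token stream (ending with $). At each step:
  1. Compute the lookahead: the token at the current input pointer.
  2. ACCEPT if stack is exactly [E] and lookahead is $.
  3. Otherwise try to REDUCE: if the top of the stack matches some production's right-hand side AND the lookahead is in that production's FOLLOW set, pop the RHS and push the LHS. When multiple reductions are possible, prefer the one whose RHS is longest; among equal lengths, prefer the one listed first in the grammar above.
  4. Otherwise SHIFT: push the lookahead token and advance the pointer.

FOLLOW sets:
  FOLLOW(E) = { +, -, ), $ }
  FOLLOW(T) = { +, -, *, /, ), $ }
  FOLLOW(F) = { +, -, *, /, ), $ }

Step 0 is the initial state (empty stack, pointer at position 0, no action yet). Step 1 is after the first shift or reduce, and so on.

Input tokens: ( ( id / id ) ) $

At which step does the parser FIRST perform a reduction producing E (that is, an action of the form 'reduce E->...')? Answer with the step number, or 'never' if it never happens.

Answer: 10

Derivation:
Step 1: shift (. Stack=[(] ptr=1 lookahead=( remaining=[( id / id ) ) $]
Step 2: shift (. Stack=[( (] ptr=2 lookahead=id remaining=[id / id ) ) $]
Step 3: shift id. Stack=[( ( id] ptr=3 lookahead=/ remaining=[/ id ) ) $]
Step 4: reduce F->id. Stack=[( ( F] ptr=3 lookahead=/ remaining=[/ id ) ) $]
Step 5: reduce T->F. Stack=[( ( T] ptr=3 lookahead=/ remaining=[/ id ) ) $]
Step 6: shift /. Stack=[( ( T /] ptr=4 lookahead=id remaining=[id ) ) $]
Step 7: shift id. Stack=[( ( T / id] ptr=5 lookahead=) remaining=[) ) $]
Step 8: reduce F->id. Stack=[( ( T / F] ptr=5 lookahead=) remaining=[) ) $]
Step 9: reduce T->T / F. Stack=[( ( T] ptr=5 lookahead=) remaining=[) ) $]
Step 10: reduce E->T. Stack=[( ( E] ptr=5 lookahead=) remaining=[) ) $]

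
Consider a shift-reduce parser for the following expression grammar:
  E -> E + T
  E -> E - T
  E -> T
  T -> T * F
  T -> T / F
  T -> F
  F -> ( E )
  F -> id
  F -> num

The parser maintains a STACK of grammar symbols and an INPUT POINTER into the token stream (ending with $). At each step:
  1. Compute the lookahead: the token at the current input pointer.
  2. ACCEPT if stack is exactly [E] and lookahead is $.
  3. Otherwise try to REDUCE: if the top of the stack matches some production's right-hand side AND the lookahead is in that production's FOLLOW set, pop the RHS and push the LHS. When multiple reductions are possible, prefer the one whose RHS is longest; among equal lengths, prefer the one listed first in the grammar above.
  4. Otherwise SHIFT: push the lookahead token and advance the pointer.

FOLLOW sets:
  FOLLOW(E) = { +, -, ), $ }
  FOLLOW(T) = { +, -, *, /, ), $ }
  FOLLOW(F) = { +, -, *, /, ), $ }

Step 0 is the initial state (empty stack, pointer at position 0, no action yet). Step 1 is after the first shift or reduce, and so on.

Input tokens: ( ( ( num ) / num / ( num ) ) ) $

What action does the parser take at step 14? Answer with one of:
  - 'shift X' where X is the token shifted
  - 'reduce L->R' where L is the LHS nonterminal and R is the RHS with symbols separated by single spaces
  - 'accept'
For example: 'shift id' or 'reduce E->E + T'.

Answer: reduce T->T / F

Derivation:
Step 1: shift (. Stack=[(] ptr=1 lookahead=( remaining=[( ( num ) / num / ( num ) ) ) $]
Step 2: shift (. Stack=[( (] ptr=2 lookahead=( remaining=[( num ) / num / ( num ) ) ) $]
Step 3: shift (. Stack=[( ( (] ptr=3 lookahead=num remaining=[num ) / num / ( num ) ) ) $]
Step 4: shift num. Stack=[( ( ( num] ptr=4 lookahead=) remaining=[) / num / ( num ) ) ) $]
Step 5: reduce F->num. Stack=[( ( ( F] ptr=4 lookahead=) remaining=[) / num / ( num ) ) ) $]
Step 6: reduce T->F. Stack=[( ( ( T] ptr=4 lookahead=) remaining=[) / num / ( num ) ) ) $]
Step 7: reduce E->T. Stack=[( ( ( E] ptr=4 lookahead=) remaining=[) / num / ( num ) ) ) $]
Step 8: shift ). Stack=[( ( ( E )] ptr=5 lookahead=/ remaining=[/ num / ( num ) ) ) $]
Step 9: reduce F->( E ). Stack=[( ( F] ptr=5 lookahead=/ remaining=[/ num / ( num ) ) ) $]
Step 10: reduce T->F. Stack=[( ( T] ptr=5 lookahead=/ remaining=[/ num / ( num ) ) ) $]
Step 11: shift /. Stack=[( ( T /] ptr=6 lookahead=num remaining=[num / ( num ) ) ) $]
Step 12: shift num. Stack=[( ( T / num] ptr=7 lookahead=/ remaining=[/ ( num ) ) ) $]
Step 13: reduce F->num. Stack=[( ( T / F] ptr=7 lookahead=/ remaining=[/ ( num ) ) ) $]
Step 14: reduce T->T / F. Stack=[( ( T] ptr=7 lookahead=/ remaining=[/ ( num ) ) ) $]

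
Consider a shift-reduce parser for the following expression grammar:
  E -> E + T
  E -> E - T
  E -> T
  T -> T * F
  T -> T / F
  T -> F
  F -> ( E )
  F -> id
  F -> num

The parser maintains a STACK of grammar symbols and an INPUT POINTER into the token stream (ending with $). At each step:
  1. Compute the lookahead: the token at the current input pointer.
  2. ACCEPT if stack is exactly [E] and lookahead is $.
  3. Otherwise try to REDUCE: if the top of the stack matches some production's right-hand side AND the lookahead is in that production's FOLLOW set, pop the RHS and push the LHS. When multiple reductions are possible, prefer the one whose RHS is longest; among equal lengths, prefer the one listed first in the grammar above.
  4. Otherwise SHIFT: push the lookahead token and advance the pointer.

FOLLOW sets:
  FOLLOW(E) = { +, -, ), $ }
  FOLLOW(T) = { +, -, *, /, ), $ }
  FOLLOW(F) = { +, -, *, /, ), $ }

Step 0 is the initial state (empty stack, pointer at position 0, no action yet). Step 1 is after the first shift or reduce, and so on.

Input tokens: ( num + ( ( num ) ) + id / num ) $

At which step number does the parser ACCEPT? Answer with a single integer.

Step 1: shift (. Stack=[(] ptr=1 lookahead=num remaining=[num + ( ( num ) ) + id / num ) $]
Step 2: shift num. Stack=[( num] ptr=2 lookahead=+ remaining=[+ ( ( num ) ) + id / num ) $]
Step 3: reduce F->num. Stack=[( F] ptr=2 lookahead=+ remaining=[+ ( ( num ) ) + id / num ) $]
Step 4: reduce T->F. Stack=[( T] ptr=2 lookahead=+ remaining=[+ ( ( num ) ) + id / num ) $]
Step 5: reduce E->T. Stack=[( E] ptr=2 lookahead=+ remaining=[+ ( ( num ) ) + id / num ) $]
Step 6: shift +. Stack=[( E +] ptr=3 lookahead=( remaining=[( ( num ) ) + id / num ) $]
Step 7: shift (. Stack=[( E + (] ptr=4 lookahead=( remaining=[( num ) ) + id / num ) $]
Step 8: shift (. Stack=[( E + ( (] ptr=5 lookahead=num remaining=[num ) ) + id / num ) $]
Step 9: shift num. Stack=[( E + ( ( num] ptr=6 lookahead=) remaining=[) ) + id / num ) $]
Step 10: reduce F->num. Stack=[( E + ( ( F] ptr=6 lookahead=) remaining=[) ) + id / num ) $]
Step 11: reduce T->F. Stack=[( E + ( ( T] ptr=6 lookahead=) remaining=[) ) + id / num ) $]
Step 12: reduce E->T. Stack=[( E + ( ( E] ptr=6 lookahead=) remaining=[) ) + id / num ) $]
Step 13: shift ). Stack=[( E + ( ( E )] ptr=7 lookahead=) remaining=[) + id / num ) $]
Step 14: reduce F->( E ). Stack=[( E + ( F] ptr=7 lookahead=) remaining=[) + id / num ) $]
Step 15: reduce T->F. Stack=[( E + ( T] ptr=7 lookahead=) remaining=[) + id / num ) $]
Step 16: reduce E->T. Stack=[( E + ( E] ptr=7 lookahead=) remaining=[) + id / num ) $]
Step 17: shift ). Stack=[( E + ( E )] ptr=8 lookahead=+ remaining=[+ id / num ) $]
Step 18: reduce F->( E ). Stack=[( E + F] ptr=8 lookahead=+ remaining=[+ id / num ) $]
Step 19: reduce T->F. Stack=[( E + T] ptr=8 lookahead=+ remaining=[+ id / num ) $]
Step 20: reduce E->E + T. Stack=[( E] ptr=8 lookahead=+ remaining=[+ id / num ) $]
Step 21: shift +. Stack=[( E +] ptr=9 lookahead=id remaining=[id / num ) $]
Step 22: shift id. Stack=[( E + id] ptr=10 lookahead=/ remaining=[/ num ) $]
Step 23: reduce F->id. Stack=[( E + F] ptr=10 lookahead=/ remaining=[/ num ) $]
Step 24: reduce T->F. Stack=[( E + T] ptr=10 lookahead=/ remaining=[/ num ) $]
Step 25: shift /. Stack=[( E + T /] ptr=11 lookahead=num remaining=[num ) $]
Step 26: shift num. Stack=[( E + T / num] ptr=12 lookahead=) remaining=[) $]
Step 27: reduce F->num. Stack=[( E + T / F] ptr=12 lookahead=) remaining=[) $]
Step 28: reduce T->T / F. Stack=[( E + T] ptr=12 lookahead=) remaining=[) $]
Step 29: reduce E->E + T. Stack=[( E] ptr=12 lookahead=) remaining=[) $]
Step 30: shift ). Stack=[( E )] ptr=13 lookahead=$ remaining=[$]
Step 31: reduce F->( E ). Stack=[F] ptr=13 lookahead=$ remaining=[$]
Step 32: reduce T->F. Stack=[T] ptr=13 lookahead=$ remaining=[$]
Step 33: reduce E->T. Stack=[E] ptr=13 lookahead=$ remaining=[$]
Step 34: accept. Stack=[E] ptr=13 lookahead=$ remaining=[$]

Answer: 34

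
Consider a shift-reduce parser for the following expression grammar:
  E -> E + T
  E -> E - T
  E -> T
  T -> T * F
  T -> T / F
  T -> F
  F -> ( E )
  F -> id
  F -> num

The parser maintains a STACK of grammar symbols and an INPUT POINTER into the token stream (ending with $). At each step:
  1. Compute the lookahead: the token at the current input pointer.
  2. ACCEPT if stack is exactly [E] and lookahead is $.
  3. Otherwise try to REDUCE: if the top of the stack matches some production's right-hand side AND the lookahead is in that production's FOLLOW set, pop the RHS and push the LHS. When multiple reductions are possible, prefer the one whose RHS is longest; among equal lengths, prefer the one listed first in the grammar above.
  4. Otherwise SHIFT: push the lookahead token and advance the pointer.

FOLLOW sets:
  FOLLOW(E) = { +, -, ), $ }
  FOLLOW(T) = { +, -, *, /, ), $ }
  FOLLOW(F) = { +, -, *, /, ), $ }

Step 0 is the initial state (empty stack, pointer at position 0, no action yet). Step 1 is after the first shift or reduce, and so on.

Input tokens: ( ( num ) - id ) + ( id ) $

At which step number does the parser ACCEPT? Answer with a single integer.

Answer: 30

Derivation:
Step 1: shift (. Stack=[(] ptr=1 lookahead=( remaining=[( num ) - id ) + ( id ) $]
Step 2: shift (. Stack=[( (] ptr=2 lookahead=num remaining=[num ) - id ) + ( id ) $]
Step 3: shift num. Stack=[( ( num] ptr=3 lookahead=) remaining=[) - id ) + ( id ) $]
Step 4: reduce F->num. Stack=[( ( F] ptr=3 lookahead=) remaining=[) - id ) + ( id ) $]
Step 5: reduce T->F. Stack=[( ( T] ptr=3 lookahead=) remaining=[) - id ) + ( id ) $]
Step 6: reduce E->T. Stack=[( ( E] ptr=3 lookahead=) remaining=[) - id ) + ( id ) $]
Step 7: shift ). Stack=[( ( E )] ptr=4 lookahead=- remaining=[- id ) + ( id ) $]
Step 8: reduce F->( E ). Stack=[( F] ptr=4 lookahead=- remaining=[- id ) + ( id ) $]
Step 9: reduce T->F. Stack=[( T] ptr=4 lookahead=- remaining=[- id ) + ( id ) $]
Step 10: reduce E->T. Stack=[( E] ptr=4 lookahead=- remaining=[- id ) + ( id ) $]
Step 11: shift -. Stack=[( E -] ptr=5 lookahead=id remaining=[id ) + ( id ) $]
Step 12: shift id. Stack=[( E - id] ptr=6 lookahead=) remaining=[) + ( id ) $]
Step 13: reduce F->id. Stack=[( E - F] ptr=6 lookahead=) remaining=[) + ( id ) $]
Step 14: reduce T->F. Stack=[( E - T] ptr=6 lookahead=) remaining=[) + ( id ) $]
Step 15: reduce E->E - T. Stack=[( E] ptr=6 lookahead=) remaining=[) + ( id ) $]
Step 16: shift ). Stack=[( E )] ptr=7 lookahead=+ remaining=[+ ( id ) $]
Step 17: reduce F->( E ). Stack=[F] ptr=7 lookahead=+ remaining=[+ ( id ) $]
Step 18: reduce T->F. Stack=[T] ptr=7 lookahead=+ remaining=[+ ( id ) $]
Step 19: reduce E->T. Stack=[E] ptr=7 lookahead=+ remaining=[+ ( id ) $]
Step 20: shift +. Stack=[E +] ptr=8 lookahead=( remaining=[( id ) $]
Step 21: shift (. Stack=[E + (] ptr=9 lookahead=id remaining=[id ) $]
Step 22: shift id. Stack=[E + ( id] ptr=10 lookahead=) remaining=[) $]
Step 23: reduce F->id. Stack=[E + ( F] ptr=10 lookahead=) remaining=[) $]
Step 24: reduce T->F. Stack=[E + ( T] ptr=10 lookahead=) remaining=[) $]
Step 25: reduce E->T. Stack=[E + ( E] ptr=10 lookahead=) remaining=[) $]
Step 26: shift ). Stack=[E + ( E )] ptr=11 lookahead=$ remaining=[$]
Step 27: reduce F->( E ). Stack=[E + F] ptr=11 lookahead=$ remaining=[$]
Step 28: reduce T->F. Stack=[E + T] ptr=11 lookahead=$ remaining=[$]
Step 29: reduce E->E + T. Stack=[E] ptr=11 lookahead=$ remaining=[$]
Step 30: accept. Stack=[E] ptr=11 lookahead=$ remaining=[$]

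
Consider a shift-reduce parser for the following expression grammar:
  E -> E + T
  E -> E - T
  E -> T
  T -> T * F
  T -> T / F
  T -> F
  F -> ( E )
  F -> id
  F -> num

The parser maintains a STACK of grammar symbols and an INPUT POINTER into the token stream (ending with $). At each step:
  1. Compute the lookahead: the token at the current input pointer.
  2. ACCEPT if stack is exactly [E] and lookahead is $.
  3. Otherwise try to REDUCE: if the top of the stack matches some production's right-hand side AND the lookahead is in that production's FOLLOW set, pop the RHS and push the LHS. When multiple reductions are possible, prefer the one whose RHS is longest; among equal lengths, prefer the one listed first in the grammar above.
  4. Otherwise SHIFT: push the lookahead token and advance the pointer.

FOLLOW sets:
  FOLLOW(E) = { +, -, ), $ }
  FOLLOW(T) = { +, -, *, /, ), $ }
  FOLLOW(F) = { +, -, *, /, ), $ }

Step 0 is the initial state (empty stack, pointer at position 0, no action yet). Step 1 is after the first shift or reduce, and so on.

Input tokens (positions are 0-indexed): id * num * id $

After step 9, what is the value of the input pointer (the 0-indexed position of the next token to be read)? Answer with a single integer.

Answer: 5

Derivation:
Step 1: shift id. Stack=[id] ptr=1 lookahead=* remaining=[* num * id $]
Step 2: reduce F->id. Stack=[F] ptr=1 lookahead=* remaining=[* num * id $]
Step 3: reduce T->F. Stack=[T] ptr=1 lookahead=* remaining=[* num * id $]
Step 4: shift *. Stack=[T *] ptr=2 lookahead=num remaining=[num * id $]
Step 5: shift num. Stack=[T * num] ptr=3 lookahead=* remaining=[* id $]
Step 6: reduce F->num. Stack=[T * F] ptr=3 lookahead=* remaining=[* id $]
Step 7: reduce T->T * F. Stack=[T] ptr=3 lookahead=* remaining=[* id $]
Step 8: shift *. Stack=[T *] ptr=4 lookahead=id remaining=[id $]
Step 9: shift id. Stack=[T * id] ptr=5 lookahead=$ remaining=[$]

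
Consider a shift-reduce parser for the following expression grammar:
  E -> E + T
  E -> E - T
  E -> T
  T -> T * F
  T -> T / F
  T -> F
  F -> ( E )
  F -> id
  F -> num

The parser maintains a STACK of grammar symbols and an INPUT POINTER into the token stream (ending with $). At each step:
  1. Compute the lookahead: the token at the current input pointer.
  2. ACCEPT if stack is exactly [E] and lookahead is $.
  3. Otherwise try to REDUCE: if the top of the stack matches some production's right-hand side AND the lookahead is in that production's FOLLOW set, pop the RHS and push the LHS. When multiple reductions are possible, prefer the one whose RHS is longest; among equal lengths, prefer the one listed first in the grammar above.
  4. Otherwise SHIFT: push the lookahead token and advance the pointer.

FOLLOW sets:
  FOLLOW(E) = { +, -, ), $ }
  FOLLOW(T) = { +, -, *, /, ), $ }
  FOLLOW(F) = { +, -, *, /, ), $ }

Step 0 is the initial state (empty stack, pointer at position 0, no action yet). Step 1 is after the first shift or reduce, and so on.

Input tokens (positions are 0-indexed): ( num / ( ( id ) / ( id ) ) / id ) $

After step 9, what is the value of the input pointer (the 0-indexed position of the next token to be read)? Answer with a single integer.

Step 1: shift (. Stack=[(] ptr=1 lookahead=num remaining=[num / ( ( id ) / ( id ) ) / id ) $]
Step 2: shift num. Stack=[( num] ptr=2 lookahead=/ remaining=[/ ( ( id ) / ( id ) ) / id ) $]
Step 3: reduce F->num. Stack=[( F] ptr=2 lookahead=/ remaining=[/ ( ( id ) / ( id ) ) / id ) $]
Step 4: reduce T->F. Stack=[( T] ptr=2 lookahead=/ remaining=[/ ( ( id ) / ( id ) ) / id ) $]
Step 5: shift /. Stack=[( T /] ptr=3 lookahead=( remaining=[( ( id ) / ( id ) ) / id ) $]
Step 6: shift (. Stack=[( T / (] ptr=4 lookahead=( remaining=[( id ) / ( id ) ) / id ) $]
Step 7: shift (. Stack=[( T / ( (] ptr=5 lookahead=id remaining=[id ) / ( id ) ) / id ) $]
Step 8: shift id. Stack=[( T / ( ( id] ptr=6 lookahead=) remaining=[) / ( id ) ) / id ) $]
Step 9: reduce F->id. Stack=[( T / ( ( F] ptr=6 lookahead=) remaining=[) / ( id ) ) / id ) $]

Answer: 6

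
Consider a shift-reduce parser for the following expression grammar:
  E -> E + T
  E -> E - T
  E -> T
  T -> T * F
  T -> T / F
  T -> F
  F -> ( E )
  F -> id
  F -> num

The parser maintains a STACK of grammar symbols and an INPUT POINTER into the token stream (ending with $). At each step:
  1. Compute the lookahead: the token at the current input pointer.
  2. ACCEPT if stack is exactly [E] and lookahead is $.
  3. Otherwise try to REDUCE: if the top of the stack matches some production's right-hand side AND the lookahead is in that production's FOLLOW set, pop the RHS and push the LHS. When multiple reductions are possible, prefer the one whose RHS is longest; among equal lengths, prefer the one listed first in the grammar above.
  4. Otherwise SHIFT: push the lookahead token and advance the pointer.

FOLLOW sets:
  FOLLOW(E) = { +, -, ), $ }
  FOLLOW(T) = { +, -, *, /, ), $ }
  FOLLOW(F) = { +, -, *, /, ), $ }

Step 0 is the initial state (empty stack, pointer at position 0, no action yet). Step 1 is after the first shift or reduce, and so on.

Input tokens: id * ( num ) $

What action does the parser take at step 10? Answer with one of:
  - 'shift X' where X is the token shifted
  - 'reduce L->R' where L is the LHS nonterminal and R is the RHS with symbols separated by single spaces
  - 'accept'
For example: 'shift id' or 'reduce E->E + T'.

Step 1: shift id. Stack=[id] ptr=1 lookahead=* remaining=[* ( num ) $]
Step 2: reduce F->id. Stack=[F] ptr=1 lookahead=* remaining=[* ( num ) $]
Step 3: reduce T->F. Stack=[T] ptr=1 lookahead=* remaining=[* ( num ) $]
Step 4: shift *. Stack=[T *] ptr=2 lookahead=( remaining=[( num ) $]
Step 5: shift (. Stack=[T * (] ptr=3 lookahead=num remaining=[num ) $]
Step 6: shift num. Stack=[T * ( num] ptr=4 lookahead=) remaining=[) $]
Step 7: reduce F->num. Stack=[T * ( F] ptr=4 lookahead=) remaining=[) $]
Step 8: reduce T->F. Stack=[T * ( T] ptr=4 lookahead=) remaining=[) $]
Step 9: reduce E->T. Stack=[T * ( E] ptr=4 lookahead=) remaining=[) $]
Step 10: shift ). Stack=[T * ( E )] ptr=5 lookahead=$ remaining=[$]

Answer: shift )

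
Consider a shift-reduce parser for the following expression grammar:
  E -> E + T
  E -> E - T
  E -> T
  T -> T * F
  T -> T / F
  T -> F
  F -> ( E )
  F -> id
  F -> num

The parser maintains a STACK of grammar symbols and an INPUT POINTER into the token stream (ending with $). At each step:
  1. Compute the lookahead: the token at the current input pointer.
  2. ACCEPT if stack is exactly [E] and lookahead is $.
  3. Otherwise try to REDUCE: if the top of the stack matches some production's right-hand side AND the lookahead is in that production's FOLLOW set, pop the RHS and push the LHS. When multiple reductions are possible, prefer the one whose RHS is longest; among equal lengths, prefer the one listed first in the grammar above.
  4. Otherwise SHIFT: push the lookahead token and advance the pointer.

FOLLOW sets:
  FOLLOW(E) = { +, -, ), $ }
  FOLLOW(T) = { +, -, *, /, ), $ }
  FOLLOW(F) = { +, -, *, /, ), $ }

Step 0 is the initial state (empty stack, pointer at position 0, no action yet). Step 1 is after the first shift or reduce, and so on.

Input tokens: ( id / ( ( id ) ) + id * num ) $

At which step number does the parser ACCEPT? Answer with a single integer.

Answer: 33

Derivation:
Step 1: shift (. Stack=[(] ptr=1 lookahead=id remaining=[id / ( ( id ) ) + id * num ) $]
Step 2: shift id. Stack=[( id] ptr=2 lookahead=/ remaining=[/ ( ( id ) ) + id * num ) $]
Step 3: reduce F->id. Stack=[( F] ptr=2 lookahead=/ remaining=[/ ( ( id ) ) + id * num ) $]
Step 4: reduce T->F. Stack=[( T] ptr=2 lookahead=/ remaining=[/ ( ( id ) ) + id * num ) $]
Step 5: shift /. Stack=[( T /] ptr=3 lookahead=( remaining=[( ( id ) ) + id * num ) $]
Step 6: shift (. Stack=[( T / (] ptr=4 lookahead=( remaining=[( id ) ) + id * num ) $]
Step 7: shift (. Stack=[( T / ( (] ptr=5 lookahead=id remaining=[id ) ) + id * num ) $]
Step 8: shift id. Stack=[( T / ( ( id] ptr=6 lookahead=) remaining=[) ) + id * num ) $]
Step 9: reduce F->id. Stack=[( T / ( ( F] ptr=6 lookahead=) remaining=[) ) + id * num ) $]
Step 10: reduce T->F. Stack=[( T / ( ( T] ptr=6 lookahead=) remaining=[) ) + id * num ) $]
Step 11: reduce E->T. Stack=[( T / ( ( E] ptr=6 lookahead=) remaining=[) ) + id * num ) $]
Step 12: shift ). Stack=[( T / ( ( E )] ptr=7 lookahead=) remaining=[) + id * num ) $]
Step 13: reduce F->( E ). Stack=[( T / ( F] ptr=7 lookahead=) remaining=[) + id * num ) $]
Step 14: reduce T->F. Stack=[( T / ( T] ptr=7 lookahead=) remaining=[) + id * num ) $]
Step 15: reduce E->T. Stack=[( T / ( E] ptr=7 lookahead=) remaining=[) + id * num ) $]
Step 16: shift ). Stack=[( T / ( E )] ptr=8 lookahead=+ remaining=[+ id * num ) $]
Step 17: reduce F->( E ). Stack=[( T / F] ptr=8 lookahead=+ remaining=[+ id * num ) $]
Step 18: reduce T->T / F. Stack=[( T] ptr=8 lookahead=+ remaining=[+ id * num ) $]
Step 19: reduce E->T. Stack=[( E] ptr=8 lookahead=+ remaining=[+ id * num ) $]
Step 20: shift +. Stack=[( E +] ptr=9 lookahead=id remaining=[id * num ) $]
Step 21: shift id. Stack=[( E + id] ptr=10 lookahead=* remaining=[* num ) $]
Step 22: reduce F->id. Stack=[( E + F] ptr=10 lookahead=* remaining=[* num ) $]
Step 23: reduce T->F. Stack=[( E + T] ptr=10 lookahead=* remaining=[* num ) $]
Step 24: shift *. Stack=[( E + T *] ptr=11 lookahead=num remaining=[num ) $]
Step 25: shift num. Stack=[( E + T * num] ptr=12 lookahead=) remaining=[) $]
Step 26: reduce F->num. Stack=[( E + T * F] ptr=12 lookahead=) remaining=[) $]
Step 27: reduce T->T * F. Stack=[( E + T] ptr=12 lookahead=) remaining=[) $]
Step 28: reduce E->E + T. Stack=[( E] ptr=12 lookahead=) remaining=[) $]
Step 29: shift ). Stack=[( E )] ptr=13 lookahead=$ remaining=[$]
Step 30: reduce F->( E ). Stack=[F] ptr=13 lookahead=$ remaining=[$]
Step 31: reduce T->F. Stack=[T] ptr=13 lookahead=$ remaining=[$]
Step 32: reduce E->T. Stack=[E] ptr=13 lookahead=$ remaining=[$]
Step 33: accept. Stack=[E] ptr=13 lookahead=$ remaining=[$]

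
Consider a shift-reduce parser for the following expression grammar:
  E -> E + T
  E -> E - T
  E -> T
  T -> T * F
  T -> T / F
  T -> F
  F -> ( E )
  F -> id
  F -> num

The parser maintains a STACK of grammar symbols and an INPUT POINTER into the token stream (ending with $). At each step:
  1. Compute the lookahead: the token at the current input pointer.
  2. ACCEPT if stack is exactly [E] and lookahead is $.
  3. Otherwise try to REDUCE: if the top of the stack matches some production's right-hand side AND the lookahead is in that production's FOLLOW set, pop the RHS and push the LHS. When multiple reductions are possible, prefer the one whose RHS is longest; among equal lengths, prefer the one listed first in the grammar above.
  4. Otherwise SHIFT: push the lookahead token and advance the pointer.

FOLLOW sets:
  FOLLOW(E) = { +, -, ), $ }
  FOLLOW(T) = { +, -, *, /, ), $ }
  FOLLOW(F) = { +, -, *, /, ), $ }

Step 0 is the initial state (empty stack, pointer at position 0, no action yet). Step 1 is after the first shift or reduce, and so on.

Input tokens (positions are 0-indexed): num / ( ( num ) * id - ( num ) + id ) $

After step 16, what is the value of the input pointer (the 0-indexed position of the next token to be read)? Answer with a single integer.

Answer: 8

Derivation:
Step 1: shift num. Stack=[num] ptr=1 lookahead=/ remaining=[/ ( ( num ) * id - ( num ) + id ) $]
Step 2: reduce F->num. Stack=[F] ptr=1 lookahead=/ remaining=[/ ( ( num ) * id - ( num ) + id ) $]
Step 3: reduce T->F. Stack=[T] ptr=1 lookahead=/ remaining=[/ ( ( num ) * id - ( num ) + id ) $]
Step 4: shift /. Stack=[T /] ptr=2 lookahead=( remaining=[( ( num ) * id - ( num ) + id ) $]
Step 5: shift (. Stack=[T / (] ptr=3 lookahead=( remaining=[( num ) * id - ( num ) + id ) $]
Step 6: shift (. Stack=[T / ( (] ptr=4 lookahead=num remaining=[num ) * id - ( num ) + id ) $]
Step 7: shift num. Stack=[T / ( ( num] ptr=5 lookahead=) remaining=[) * id - ( num ) + id ) $]
Step 8: reduce F->num. Stack=[T / ( ( F] ptr=5 lookahead=) remaining=[) * id - ( num ) + id ) $]
Step 9: reduce T->F. Stack=[T / ( ( T] ptr=5 lookahead=) remaining=[) * id - ( num ) + id ) $]
Step 10: reduce E->T. Stack=[T / ( ( E] ptr=5 lookahead=) remaining=[) * id - ( num ) + id ) $]
Step 11: shift ). Stack=[T / ( ( E )] ptr=6 lookahead=* remaining=[* id - ( num ) + id ) $]
Step 12: reduce F->( E ). Stack=[T / ( F] ptr=6 lookahead=* remaining=[* id - ( num ) + id ) $]
Step 13: reduce T->F. Stack=[T / ( T] ptr=6 lookahead=* remaining=[* id - ( num ) + id ) $]
Step 14: shift *. Stack=[T / ( T *] ptr=7 lookahead=id remaining=[id - ( num ) + id ) $]
Step 15: shift id. Stack=[T / ( T * id] ptr=8 lookahead=- remaining=[- ( num ) + id ) $]
Step 16: reduce F->id. Stack=[T / ( T * F] ptr=8 lookahead=- remaining=[- ( num ) + id ) $]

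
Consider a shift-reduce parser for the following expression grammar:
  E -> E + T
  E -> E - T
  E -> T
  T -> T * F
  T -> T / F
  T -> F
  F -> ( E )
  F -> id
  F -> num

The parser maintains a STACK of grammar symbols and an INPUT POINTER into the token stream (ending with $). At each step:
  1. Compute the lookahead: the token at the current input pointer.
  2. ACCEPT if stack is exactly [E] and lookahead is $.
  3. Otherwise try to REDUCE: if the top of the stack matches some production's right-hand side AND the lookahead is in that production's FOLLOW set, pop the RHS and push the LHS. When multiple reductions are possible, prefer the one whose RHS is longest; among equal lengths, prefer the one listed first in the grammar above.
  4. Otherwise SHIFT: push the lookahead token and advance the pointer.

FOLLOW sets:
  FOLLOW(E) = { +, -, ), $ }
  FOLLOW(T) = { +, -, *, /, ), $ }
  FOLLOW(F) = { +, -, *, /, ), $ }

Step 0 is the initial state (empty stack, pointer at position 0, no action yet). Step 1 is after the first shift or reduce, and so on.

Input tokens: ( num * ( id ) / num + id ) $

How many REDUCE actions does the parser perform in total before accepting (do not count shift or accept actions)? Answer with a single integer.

Answer: 16

Derivation:
Step 1: shift (. Stack=[(] ptr=1 lookahead=num remaining=[num * ( id ) / num + id ) $]
Step 2: shift num. Stack=[( num] ptr=2 lookahead=* remaining=[* ( id ) / num + id ) $]
Step 3: reduce F->num. Stack=[( F] ptr=2 lookahead=* remaining=[* ( id ) / num + id ) $]
Step 4: reduce T->F. Stack=[( T] ptr=2 lookahead=* remaining=[* ( id ) / num + id ) $]
Step 5: shift *. Stack=[( T *] ptr=3 lookahead=( remaining=[( id ) / num + id ) $]
Step 6: shift (. Stack=[( T * (] ptr=4 lookahead=id remaining=[id ) / num + id ) $]
Step 7: shift id. Stack=[( T * ( id] ptr=5 lookahead=) remaining=[) / num + id ) $]
Step 8: reduce F->id. Stack=[( T * ( F] ptr=5 lookahead=) remaining=[) / num + id ) $]
Step 9: reduce T->F. Stack=[( T * ( T] ptr=5 lookahead=) remaining=[) / num + id ) $]
Step 10: reduce E->T. Stack=[( T * ( E] ptr=5 lookahead=) remaining=[) / num + id ) $]
Step 11: shift ). Stack=[( T * ( E )] ptr=6 lookahead=/ remaining=[/ num + id ) $]
Step 12: reduce F->( E ). Stack=[( T * F] ptr=6 lookahead=/ remaining=[/ num + id ) $]
Step 13: reduce T->T * F. Stack=[( T] ptr=6 lookahead=/ remaining=[/ num + id ) $]
Step 14: shift /. Stack=[( T /] ptr=7 lookahead=num remaining=[num + id ) $]
Step 15: shift num. Stack=[( T / num] ptr=8 lookahead=+ remaining=[+ id ) $]
Step 16: reduce F->num. Stack=[( T / F] ptr=8 lookahead=+ remaining=[+ id ) $]
Step 17: reduce T->T / F. Stack=[( T] ptr=8 lookahead=+ remaining=[+ id ) $]
Step 18: reduce E->T. Stack=[( E] ptr=8 lookahead=+ remaining=[+ id ) $]
Step 19: shift +. Stack=[( E +] ptr=9 lookahead=id remaining=[id ) $]
Step 20: shift id. Stack=[( E + id] ptr=10 lookahead=) remaining=[) $]
Step 21: reduce F->id. Stack=[( E + F] ptr=10 lookahead=) remaining=[) $]
Step 22: reduce T->F. Stack=[( E + T] ptr=10 lookahead=) remaining=[) $]
Step 23: reduce E->E + T. Stack=[( E] ptr=10 lookahead=) remaining=[) $]
Step 24: shift ). Stack=[( E )] ptr=11 lookahead=$ remaining=[$]
Step 25: reduce F->( E ). Stack=[F] ptr=11 lookahead=$ remaining=[$]
Step 26: reduce T->F. Stack=[T] ptr=11 lookahead=$ remaining=[$]
Step 27: reduce E->T. Stack=[E] ptr=11 lookahead=$ remaining=[$]
Step 28: accept. Stack=[E] ptr=11 lookahead=$ remaining=[$]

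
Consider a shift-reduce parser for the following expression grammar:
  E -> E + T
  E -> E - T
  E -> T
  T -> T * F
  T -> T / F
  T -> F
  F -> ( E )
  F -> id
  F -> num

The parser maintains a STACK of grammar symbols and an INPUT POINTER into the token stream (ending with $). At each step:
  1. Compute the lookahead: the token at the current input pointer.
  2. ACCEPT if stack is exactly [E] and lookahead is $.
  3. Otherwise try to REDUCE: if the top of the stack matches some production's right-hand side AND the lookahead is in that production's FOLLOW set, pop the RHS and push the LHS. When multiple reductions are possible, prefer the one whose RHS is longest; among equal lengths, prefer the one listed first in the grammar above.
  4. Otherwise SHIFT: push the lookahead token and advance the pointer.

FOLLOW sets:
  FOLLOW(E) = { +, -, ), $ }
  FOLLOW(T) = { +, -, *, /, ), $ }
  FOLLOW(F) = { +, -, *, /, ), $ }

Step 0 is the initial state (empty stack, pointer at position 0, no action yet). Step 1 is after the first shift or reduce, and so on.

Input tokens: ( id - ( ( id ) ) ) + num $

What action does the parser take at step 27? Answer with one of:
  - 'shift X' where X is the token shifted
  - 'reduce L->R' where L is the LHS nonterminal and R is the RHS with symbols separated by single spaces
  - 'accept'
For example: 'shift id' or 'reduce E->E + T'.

Step 1: shift (. Stack=[(] ptr=1 lookahead=id remaining=[id - ( ( id ) ) ) + num $]
Step 2: shift id. Stack=[( id] ptr=2 lookahead=- remaining=[- ( ( id ) ) ) + num $]
Step 3: reduce F->id. Stack=[( F] ptr=2 lookahead=- remaining=[- ( ( id ) ) ) + num $]
Step 4: reduce T->F. Stack=[( T] ptr=2 lookahead=- remaining=[- ( ( id ) ) ) + num $]
Step 5: reduce E->T. Stack=[( E] ptr=2 lookahead=- remaining=[- ( ( id ) ) ) + num $]
Step 6: shift -. Stack=[( E -] ptr=3 lookahead=( remaining=[( ( id ) ) ) + num $]
Step 7: shift (. Stack=[( E - (] ptr=4 lookahead=( remaining=[( id ) ) ) + num $]
Step 8: shift (. Stack=[( E - ( (] ptr=5 lookahead=id remaining=[id ) ) ) + num $]
Step 9: shift id. Stack=[( E - ( ( id] ptr=6 lookahead=) remaining=[) ) ) + num $]
Step 10: reduce F->id. Stack=[( E - ( ( F] ptr=6 lookahead=) remaining=[) ) ) + num $]
Step 11: reduce T->F. Stack=[( E - ( ( T] ptr=6 lookahead=) remaining=[) ) ) + num $]
Step 12: reduce E->T. Stack=[( E - ( ( E] ptr=6 lookahead=) remaining=[) ) ) + num $]
Step 13: shift ). Stack=[( E - ( ( E )] ptr=7 lookahead=) remaining=[) ) + num $]
Step 14: reduce F->( E ). Stack=[( E - ( F] ptr=7 lookahead=) remaining=[) ) + num $]
Step 15: reduce T->F. Stack=[( E - ( T] ptr=7 lookahead=) remaining=[) ) + num $]
Step 16: reduce E->T. Stack=[( E - ( E] ptr=7 lookahead=) remaining=[) ) + num $]
Step 17: shift ). Stack=[( E - ( E )] ptr=8 lookahead=) remaining=[) + num $]
Step 18: reduce F->( E ). Stack=[( E - F] ptr=8 lookahead=) remaining=[) + num $]
Step 19: reduce T->F. Stack=[( E - T] ptr=8 lookahead=) remaining=[) + num $]
Step 20: reduce E->E - T. Stack=[( E] ptr=8 lookahead=) remaining=[) + num $]
Step 21: shift ). Stack=[( E )] ptr=9 lookahead=+ remaining=[+ num $]
Step 22: reduce F->( E ). Stack=[F] ptr=9 lookahead=+ remaining=[+ num $]
Step 23: reduce T->F. Stack=[T] ptr=9 lookahead=+ remaining=[+ num $]
Step 24: reduce E->T. Stack=[E] ptr=9 lookahead=+ remaining=[+ num $]
Step 25: shift +. Stack=[E +] ptr=10 lookahead=num remaining=[num $]
Step 26: shift num. Stack=[E + num] ptr=11 lookahead=$ remaining=[$]
Step 27: reduce F->num. Stack=[E + F] ptr=11 lookahead=$ remaining=[$]

Answer: reduce F->num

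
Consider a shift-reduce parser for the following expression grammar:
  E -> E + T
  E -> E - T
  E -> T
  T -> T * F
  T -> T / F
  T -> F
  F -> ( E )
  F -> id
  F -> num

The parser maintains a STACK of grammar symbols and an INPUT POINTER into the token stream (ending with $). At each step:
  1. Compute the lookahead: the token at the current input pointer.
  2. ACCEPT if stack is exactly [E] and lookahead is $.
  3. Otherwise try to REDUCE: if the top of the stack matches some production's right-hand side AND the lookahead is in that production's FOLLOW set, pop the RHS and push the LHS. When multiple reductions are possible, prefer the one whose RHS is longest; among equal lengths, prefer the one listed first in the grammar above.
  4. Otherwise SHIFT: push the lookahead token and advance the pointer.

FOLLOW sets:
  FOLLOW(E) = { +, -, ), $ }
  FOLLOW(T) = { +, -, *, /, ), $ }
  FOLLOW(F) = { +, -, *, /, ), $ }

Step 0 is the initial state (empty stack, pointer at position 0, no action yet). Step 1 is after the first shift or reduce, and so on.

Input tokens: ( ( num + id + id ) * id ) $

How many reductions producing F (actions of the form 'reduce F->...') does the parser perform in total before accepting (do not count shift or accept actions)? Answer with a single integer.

Step 1: shift (. Stack=[(] ptr=1 lookahead=( remaining=[( num + id + id ) * id ) $]
Step 2: shift (. Stack=[( (] ptr=2 lookahead=num remaining=[num + id + id ) * id ) $]
Step 3: shift num. Stack=[( ( num] ptr=3 lookahead=+ remaining=[+ id + id ) * id ) $]
Step 4: reduce F->num. Stack=[( ( F] ptr=3 lookahead=+ remaining=[+ id + id ) * id ) $]
Step 5: reduce T->F. Stack=[( ( T] ptr=3 lookahead=+ remaining=[+ id + id ) * id ) $]
Step 6: reduce E->T. Stack=[( ( E] ptr=3 lookahead=+ remaining=[+ id + id ) * id ) $]
Step 7: shift +. Stack=[( ( E +] ptr=4 lookahead=id remaining=[id + id ) * id ) $]
Step 8: shift id. Stack=[( ( E + id] ptr=5 lookahead=+ remaining=[+ id ) * id ) $]
Step 9: reduce F->id. Stack=[( ( E + F] ptr=5 lookahead=+ remaining=[+ id ) * id ) $]
Step 10: reduce T->F. Stack=[( ( E + T] ptr=5 lookahead=+ remaining=[+ id ) * id ) $]
Step 11: reduce E->E + T. Stack=[( ( E] ptr=5 lookahead=+ remaining=[+ id ) * id ) $]
Step 12: shift +. Stack=[( ( E +] ptr=6 lookahead=id remaining=[id ) * id ) $]
Step 13: shift id. Stack=[( ( E + id] ptr=7 lookahead=) remaining=[) * id ) $]
Step 14: reduce F->id. Stack=[( ( E + F] ptr=7 lookahead=) remaining=[) * id ) $]
Step 15: reduce T->F. Stack=[( ( E + T] ptr=7 lookahead=) remaining=[) * id ) $]
Step 16: reduce E->E + T. Stack=[( ( E] ptr=7 lookahead=) remaining=[) * id ) $]
Step 17: shift ). Stack=[( ( E )] ptr=8 lookahead=* remaining=[* id ) $]
Step 18: reduce F->( E ). Stack=[( F] ptr=8 lookahead=* remaining=[* id ) $]
Step 19: reduce T->F. Stack=[( T] ptr=8 lookahead=* remaining=[* id ) $]
Step 20: shift *. Stack=[( T *] ptr=9 lookahead=id remaining=[id ) $]
Step 21: shift id. Stack=[( T * id] ptr=10 lookahead=) remaining=[) $]
Step 22: reduce F->id. Stack=[( T * F] ptr=10 lookahead=) remaining=[) $]
Step 23: reduce T->T * F. Stack=[( T] ptr=10 lookahead=) remaining=[) $]
Step 24: reduce E->T. Stack=[( E] ptr=10 lookahead=) remaining=[) $]
Step 25: shift ). Stack=[( E )] ptr=11 lookahead=$ remaining=[$]
Step 26: reduce F->( E ). Stack=[F] ptr=11 lookahead=$ remaining=[$]
Step 27: reduce T->F. Stack=[T] ptr=11 lookahead=$ remaining=[$]
Step 28: reduce E->T. Stack=[E] ptr=11 lookahead=$ remaining=[$]
Step 29: accept. Stack=[E] ptr=11 lookahead=$ remaining=[$]

Answer: 6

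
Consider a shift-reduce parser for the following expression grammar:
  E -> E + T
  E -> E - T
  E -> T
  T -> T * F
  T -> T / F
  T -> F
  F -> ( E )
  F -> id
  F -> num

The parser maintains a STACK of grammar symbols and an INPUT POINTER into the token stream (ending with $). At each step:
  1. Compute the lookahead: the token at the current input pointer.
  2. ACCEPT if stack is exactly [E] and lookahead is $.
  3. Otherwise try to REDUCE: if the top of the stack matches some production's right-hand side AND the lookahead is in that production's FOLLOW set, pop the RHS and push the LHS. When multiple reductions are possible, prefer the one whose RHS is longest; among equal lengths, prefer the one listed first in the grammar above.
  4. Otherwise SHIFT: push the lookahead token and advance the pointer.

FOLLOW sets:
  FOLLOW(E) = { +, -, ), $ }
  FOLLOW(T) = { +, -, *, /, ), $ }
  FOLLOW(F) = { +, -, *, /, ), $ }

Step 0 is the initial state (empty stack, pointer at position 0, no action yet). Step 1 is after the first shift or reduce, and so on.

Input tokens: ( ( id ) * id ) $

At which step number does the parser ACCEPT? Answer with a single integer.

Step 1: shift (. Stack=[(] ptr=1 lookahead=( remaining=[( id ) * id ) $]
Step 2: shift (. Stack=[( (] ptr=2 lookahead=id remaining=[id ) * id ) $]
Step 3: shift id. Stack=[( ( id] ptr=3 lookahead=) remaining=[) * id ) $]
Step 4: reduce F->id. Stack=[( ( F] ptr=3 lookahead=) remaining=[) * id ) $]
Step 5: reduce T->F. Stack=[( ( T] ptr=3 lookahead=) remaining=[) * id ) $]
Step 6: reduce E->T. Stack=[( ( E] ptr=3 lookahead=) remaining=[) * id ) $]
Step 7: shift ). Stack=[( ( E )] ptr=4 lookahead=* remaining=[* id ) $]
Step 8: reduce F->( E ). Stack=[( F] ptr=4 lookahead=* remaining=[* id ) $]
Step 9: reduce T->F. Stack=[( T] ptr=4 lookahead=* remaining=[* id ) $]
Step 10: shift *. Stack=[( T *] ptr=5 lookahead=id remaining=[id ) $]
Step 11: shift id. Stack=[( T * id] ptr=6 lookahead=) remaining=[) $]
Step 12: reduce F->id. Stack=[( T * F] ptr=6 lookahead=) remaining=[) $]
Step 13: reduce T->T * F. Stack=[( T] ptr=6 lookahead=) remaining=[) $]
Step 14: reduce E->T. Stack=[( E] ptr=6 lookahead=) remaining=[) $]
Step 15: shift ). Stack=[( E )] ptr=7 lookahead=$ remaining=[$]
Step 16: reduce F->( E ). Stack=[F] ptr=7 lookahead=$ remaining=[$]
Step 17: reduce T->F. Stack=[T] ptr=7 lookahead=$ remaining=[$]
Step 18: reduce E->T. Stack=[E] ptr=7 lookahead=$ remaining=[$]
Step 19: accept. Stack=[E] ptr=7 lookahead=$ remaining=[$]

Answer: 19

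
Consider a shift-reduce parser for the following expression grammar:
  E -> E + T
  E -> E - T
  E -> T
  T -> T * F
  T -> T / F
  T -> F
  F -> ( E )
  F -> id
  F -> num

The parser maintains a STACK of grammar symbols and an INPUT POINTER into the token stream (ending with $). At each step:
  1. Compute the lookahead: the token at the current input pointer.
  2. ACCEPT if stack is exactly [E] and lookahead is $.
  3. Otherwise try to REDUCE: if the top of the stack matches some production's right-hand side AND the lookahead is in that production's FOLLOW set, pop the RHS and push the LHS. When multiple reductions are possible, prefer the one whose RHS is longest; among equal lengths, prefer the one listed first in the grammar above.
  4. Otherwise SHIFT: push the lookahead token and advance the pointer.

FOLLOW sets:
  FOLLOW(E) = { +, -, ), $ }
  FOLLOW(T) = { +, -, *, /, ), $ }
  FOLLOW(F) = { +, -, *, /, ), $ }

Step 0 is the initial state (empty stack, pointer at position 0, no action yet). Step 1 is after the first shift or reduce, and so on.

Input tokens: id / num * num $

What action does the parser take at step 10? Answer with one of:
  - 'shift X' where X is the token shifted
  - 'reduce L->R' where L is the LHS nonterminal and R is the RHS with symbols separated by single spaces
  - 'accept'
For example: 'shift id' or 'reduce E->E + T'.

Step 1: shift id. Stack=[id] ptr=1 lookahead=/ remaining=[/ num * num $]
Step 2: reduce F->id. Stack=[F] ptr=1 lookahead=/ remaining=[/ num * num $]
Step 3: reduce T->F. Stack=[T] ptr=1 lookahead=/ remaining=[/ num * num $]
Step 4: shift /. Stack=[T /] ptr=2 lookahead=num remaining=[num * num $]
Step 5: shift num. Stack=[T / num] ptr=3 lookahead=* remaining=[* num $]
Step 6: reduce F->num. Stack=[T / F] ptr=3 lookahead=* remaining=[* num $]
Step 7: reduce T->T / F. Stack=[T] ptr=3 lookahead=* remaining=[* num $]
Step 8: shift *. Stack=[T *] ptr=4 lookahead=num remaining=[num $]
Step 9: shift num. Stack=[T * num] ptr=5 lookahead=$ remaining=[$]
Step 10: reduce F->num. Stack=[T * F] ptr=5 lookahead=$ remaining=[$]

Answer: reduce F->num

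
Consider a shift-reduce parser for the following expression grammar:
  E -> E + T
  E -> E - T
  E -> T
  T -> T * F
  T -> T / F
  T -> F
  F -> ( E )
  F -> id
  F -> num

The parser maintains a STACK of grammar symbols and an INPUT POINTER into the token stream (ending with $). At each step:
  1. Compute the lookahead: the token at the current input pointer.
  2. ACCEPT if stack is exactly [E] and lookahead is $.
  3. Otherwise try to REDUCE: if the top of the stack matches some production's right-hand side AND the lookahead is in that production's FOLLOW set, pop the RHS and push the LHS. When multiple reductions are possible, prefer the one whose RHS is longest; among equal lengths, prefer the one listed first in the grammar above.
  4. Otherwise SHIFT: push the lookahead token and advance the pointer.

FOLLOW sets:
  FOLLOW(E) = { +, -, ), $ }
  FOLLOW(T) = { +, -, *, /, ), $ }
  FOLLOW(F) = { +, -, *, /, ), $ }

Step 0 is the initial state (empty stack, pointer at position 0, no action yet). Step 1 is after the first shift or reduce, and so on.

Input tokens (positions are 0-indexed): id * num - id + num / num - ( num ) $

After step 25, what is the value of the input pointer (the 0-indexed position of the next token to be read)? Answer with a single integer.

Answer: 12

Derivation:
Step 1: shift id. Stack=[id] ptr=1 lookahead=* remaining=[* num - id + num / num - ( num ) $]
Step 2: reduce F->id. Stack=[F] ptr=1 lookahead=* remaining=[* num - id + num / num - ( num ) $]
Step 3: reduce T->F. Stack=[T] ptr=1 lookahead=* remaining=[* num - id + num / num - ( num ) $]
Step 4: shift *. Stack=[T *] ptr=2 lookahead=num remaining=[num - id + num / num - ( num ) $]
Step 5: shift num. Stack=[T * num] ptr=3 lookahead=- remaining=[- id + num / num - ( num ) $]
Step 6: reduce F->num. Stack=[T * F] ptr=3 lookahead=- remaining=[- id + num / num - ( num ) $]
Step 7: reduce T->T * F. Stack=[T] ptr=3 lookahead=- remaining=[- id + num / num - ( num ) $]
Step 8: reduce E->T. Stack=[E] ptr=3 lookahead=- remaining=[- id + num / num - ( num ) $]
Step 9: shift -. Stack=[E -] ptr=4 lookahead=id remaining=[id + num / num - ( num ) $]
Step 10: shift id. Stack=[E - id] ptr=5 lookahead=+ remaining=[+ num / num - ( num ) $]
Step 11: reduce F->id. Stack=[E - F] ptr=5 lookahead=+ remaining=[+ num / num - ( num ) $]
Step 12: reduce T->F. Stack=[E - T] ptr=5 lookahead=+ remaining=[+ num / num - ( num ) $]
Step 13: reduce E->E - T. Stack=[E] ptr=5 lookahead=+ remaining=[+ num / num - ( num ) $]
Step 14: shift +. Stack=[E +] ptr=6 lookahead=num remaining=[num / num - ( num ) $]
Step 15: shift num. Stack=[E + num] ptr=7 lookahead=/ remaining=[/ num - ( num ) $]
Step 16: reduce F->num. Stack=[E + F] ptr=7 lookahead=/ remaining=[/ num - ( num ) $]
Step 17: reduce T->F. Stack=[E + T] ptr=7 lookahead=/ remaining=[/ num - ( num ) $]
Step 18: shift /. Stack=[E + T /] ptr=8 lookahead=num remaining=[num - ( num ) $]
Step 19: shift num. Stack=[E + T / num] ptr=9 lookahead=- remaining=[- ( num ) $]
Step 20: reduce F->num. Stack=[E + T / F] ptr=9 lookahead=- remaining=[- ( num ) $]
Step 21: reduce T->T / F. Stack=[E + T] ptr=9 lookahead=- remaining=[- ( num ) $]
Step 22: reduce E->E + T. Stack=[E] ptr=9 lookahead=- remaining=[- ( num ) $]
Step 23: shift -. Stack=[E -] ptr=10 lookahead=( remaining=[( num ) $]
Step 24: shift (. Stack=[E - (] ptr=11 lookahead=num remaining=[num ) $]
Step 25: shift num. Stack=[E - ( num] ptr=12 lookahead=) remaining=[) $]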